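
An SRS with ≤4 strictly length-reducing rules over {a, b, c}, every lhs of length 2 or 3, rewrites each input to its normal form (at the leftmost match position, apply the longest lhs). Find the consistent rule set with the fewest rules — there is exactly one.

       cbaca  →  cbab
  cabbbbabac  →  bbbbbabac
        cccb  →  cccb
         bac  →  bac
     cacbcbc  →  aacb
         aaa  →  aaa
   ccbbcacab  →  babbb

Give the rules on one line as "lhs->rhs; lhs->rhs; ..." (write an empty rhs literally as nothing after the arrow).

  | cbaca => cbab
  | cabbbbabac => bbbbbabac
  | cccb
  | bac

bcb->aa; ca->b; cbb->aa; cbc->cb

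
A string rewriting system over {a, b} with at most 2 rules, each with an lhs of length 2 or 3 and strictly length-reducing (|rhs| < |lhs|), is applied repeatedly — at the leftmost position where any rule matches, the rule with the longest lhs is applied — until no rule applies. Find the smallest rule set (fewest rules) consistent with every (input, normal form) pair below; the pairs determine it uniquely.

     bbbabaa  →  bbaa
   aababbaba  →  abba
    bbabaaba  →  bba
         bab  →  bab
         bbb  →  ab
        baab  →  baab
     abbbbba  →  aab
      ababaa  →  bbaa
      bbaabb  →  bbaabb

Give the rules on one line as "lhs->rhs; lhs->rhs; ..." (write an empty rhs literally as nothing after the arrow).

  | bbbabaa => ababaa => bbaa
  | aababbaba => abbbaba => aababa => abba
  | bbabaaba => bbbaba => ababa => bba
  | bab

aba->b; bbb->ab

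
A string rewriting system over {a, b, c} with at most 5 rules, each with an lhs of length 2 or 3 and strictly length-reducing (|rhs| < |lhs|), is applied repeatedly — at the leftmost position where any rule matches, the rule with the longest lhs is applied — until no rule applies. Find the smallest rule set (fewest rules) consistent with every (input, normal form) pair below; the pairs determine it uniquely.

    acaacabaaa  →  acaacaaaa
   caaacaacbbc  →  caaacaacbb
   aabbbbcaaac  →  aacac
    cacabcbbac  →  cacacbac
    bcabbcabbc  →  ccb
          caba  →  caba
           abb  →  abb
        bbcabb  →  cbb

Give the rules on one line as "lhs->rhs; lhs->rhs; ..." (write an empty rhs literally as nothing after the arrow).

baa->aa; bc->b; bca->cb; bcb->c

  | acaacabaaa => acaacaaaa
  | caaacaacbbc => caaacaacbb
  | aabbbbcaaac => aabbbcbaac => aabbcaac => aabcbac => aacac
  | cacabcbbac => cacacbac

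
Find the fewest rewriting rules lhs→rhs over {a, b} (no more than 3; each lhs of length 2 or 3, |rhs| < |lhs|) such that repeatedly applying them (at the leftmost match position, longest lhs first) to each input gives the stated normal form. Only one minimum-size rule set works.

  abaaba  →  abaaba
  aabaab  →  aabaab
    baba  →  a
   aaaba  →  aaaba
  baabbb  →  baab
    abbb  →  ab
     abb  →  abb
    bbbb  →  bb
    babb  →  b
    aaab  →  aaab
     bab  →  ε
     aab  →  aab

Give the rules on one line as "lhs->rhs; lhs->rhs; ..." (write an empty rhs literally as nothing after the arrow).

bab->; bbb->b

  | abaaba
  | aabaab
  | baba => a
  | aaaba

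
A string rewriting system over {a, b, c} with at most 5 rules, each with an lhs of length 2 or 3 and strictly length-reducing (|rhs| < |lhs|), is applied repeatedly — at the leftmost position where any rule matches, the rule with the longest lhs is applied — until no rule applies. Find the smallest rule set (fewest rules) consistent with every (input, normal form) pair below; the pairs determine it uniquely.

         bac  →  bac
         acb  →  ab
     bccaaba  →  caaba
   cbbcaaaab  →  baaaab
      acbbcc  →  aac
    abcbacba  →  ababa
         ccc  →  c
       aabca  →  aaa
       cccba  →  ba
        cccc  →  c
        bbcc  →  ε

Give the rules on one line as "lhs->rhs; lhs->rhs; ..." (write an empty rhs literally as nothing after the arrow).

abb->aa; bc->; cb->b; cc->c

  | bac
  | acb => ab
  | bccaaba => caaba
  | cbbcaaaab => bbcaaaab => baaaab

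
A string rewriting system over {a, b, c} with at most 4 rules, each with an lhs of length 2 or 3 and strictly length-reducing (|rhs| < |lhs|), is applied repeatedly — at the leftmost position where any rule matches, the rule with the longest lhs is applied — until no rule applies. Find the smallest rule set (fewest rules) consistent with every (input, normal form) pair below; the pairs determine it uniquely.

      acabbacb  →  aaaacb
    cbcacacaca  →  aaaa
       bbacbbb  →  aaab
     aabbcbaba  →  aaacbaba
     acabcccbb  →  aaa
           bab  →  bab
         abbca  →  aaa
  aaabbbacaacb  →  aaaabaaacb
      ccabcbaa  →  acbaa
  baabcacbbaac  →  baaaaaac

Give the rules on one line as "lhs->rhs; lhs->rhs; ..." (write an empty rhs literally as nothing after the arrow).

bb->a; bc->c; ca->a

  | acabbacb => aabbacb => aaaacb
  | cbcacacaca => ccacacaca => cacacaca => acacaca => aacaca => aaaca => aaaa
  | bbacbbb => aacbbb => aacab => aaab
  | aabbcbaba => aaacbaba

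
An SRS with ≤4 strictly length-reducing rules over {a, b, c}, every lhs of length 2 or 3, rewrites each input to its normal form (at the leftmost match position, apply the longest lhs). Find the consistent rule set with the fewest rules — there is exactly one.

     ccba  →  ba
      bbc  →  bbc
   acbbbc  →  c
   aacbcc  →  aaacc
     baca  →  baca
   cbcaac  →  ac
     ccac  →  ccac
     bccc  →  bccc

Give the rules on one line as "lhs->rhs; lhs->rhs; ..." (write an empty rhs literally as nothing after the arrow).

ab->; caa->ba; cb->a

  | ccba => caa => ba
  | bbc
  | acbbbc => aabbc => abc => c
  | aacbcc => aaacc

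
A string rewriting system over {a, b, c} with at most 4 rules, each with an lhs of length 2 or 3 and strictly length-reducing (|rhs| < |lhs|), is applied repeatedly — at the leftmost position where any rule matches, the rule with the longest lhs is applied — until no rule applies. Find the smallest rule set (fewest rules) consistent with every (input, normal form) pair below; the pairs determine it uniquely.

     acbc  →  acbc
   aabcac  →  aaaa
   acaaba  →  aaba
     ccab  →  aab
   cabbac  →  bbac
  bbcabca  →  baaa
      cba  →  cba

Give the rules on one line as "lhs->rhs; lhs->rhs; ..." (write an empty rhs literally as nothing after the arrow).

  | acbc
  | aabcac => aaacc => aaaa
  | acaaba => aaba
  | ccab => aab

bca->ac; ca->; cac->aa; cc->a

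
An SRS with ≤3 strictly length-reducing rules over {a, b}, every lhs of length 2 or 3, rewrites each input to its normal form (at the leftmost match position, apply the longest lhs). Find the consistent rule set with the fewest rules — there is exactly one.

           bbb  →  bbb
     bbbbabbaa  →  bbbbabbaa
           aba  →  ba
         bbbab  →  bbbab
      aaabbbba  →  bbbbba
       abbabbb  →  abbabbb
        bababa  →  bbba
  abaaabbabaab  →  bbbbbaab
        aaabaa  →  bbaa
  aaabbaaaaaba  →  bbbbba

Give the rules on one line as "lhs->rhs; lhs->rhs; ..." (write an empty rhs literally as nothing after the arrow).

  | bbb
  | bbbbabbaa
  | aba => ba
  | bbbab

aaa->b; aba->ba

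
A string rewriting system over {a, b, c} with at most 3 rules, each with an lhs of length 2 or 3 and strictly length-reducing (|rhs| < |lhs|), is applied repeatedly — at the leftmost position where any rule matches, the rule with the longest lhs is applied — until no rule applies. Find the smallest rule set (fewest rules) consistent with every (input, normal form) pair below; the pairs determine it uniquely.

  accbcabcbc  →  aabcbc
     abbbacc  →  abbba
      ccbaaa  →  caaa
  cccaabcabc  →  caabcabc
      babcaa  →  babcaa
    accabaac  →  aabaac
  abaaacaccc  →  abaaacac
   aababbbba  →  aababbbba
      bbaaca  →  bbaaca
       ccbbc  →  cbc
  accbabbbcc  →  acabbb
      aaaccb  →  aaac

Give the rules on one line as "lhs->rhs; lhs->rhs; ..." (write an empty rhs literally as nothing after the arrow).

  | accbcabcbc => accabcbc => aabcbc
  | abbbacc => abbba
  | ccbaaa => caaa
  | cccaabcabc => caabcabc

cc->; ccb->c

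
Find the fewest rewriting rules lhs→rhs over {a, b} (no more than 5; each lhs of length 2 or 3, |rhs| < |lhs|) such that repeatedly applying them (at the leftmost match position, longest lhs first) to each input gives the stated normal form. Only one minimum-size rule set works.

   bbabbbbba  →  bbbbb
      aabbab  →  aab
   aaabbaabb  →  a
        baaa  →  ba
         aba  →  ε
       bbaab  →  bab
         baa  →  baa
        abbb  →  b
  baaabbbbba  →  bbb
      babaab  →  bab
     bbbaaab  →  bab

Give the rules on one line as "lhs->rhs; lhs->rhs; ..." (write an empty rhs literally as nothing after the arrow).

  | bbabbbbba => bbbbbba => bbbbb
  | aabbab => aab
  | aaabbaabb => abbaabb => aabb => a
  | baaa => ba

aaa->a; aba->; abb->; bba->b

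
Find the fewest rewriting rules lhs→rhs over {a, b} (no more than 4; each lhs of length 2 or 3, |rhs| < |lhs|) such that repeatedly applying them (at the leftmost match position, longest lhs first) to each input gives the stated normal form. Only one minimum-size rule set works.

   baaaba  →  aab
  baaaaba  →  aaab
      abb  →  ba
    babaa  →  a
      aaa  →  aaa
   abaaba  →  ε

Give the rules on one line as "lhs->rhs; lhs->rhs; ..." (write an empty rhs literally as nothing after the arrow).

aba->b; abb->ba; baa->aa; bb->

  | baaaba => aaaba => aab
  | baaaaba => aaaaba => aaab
  | abb => ba
  | babaa => bba => a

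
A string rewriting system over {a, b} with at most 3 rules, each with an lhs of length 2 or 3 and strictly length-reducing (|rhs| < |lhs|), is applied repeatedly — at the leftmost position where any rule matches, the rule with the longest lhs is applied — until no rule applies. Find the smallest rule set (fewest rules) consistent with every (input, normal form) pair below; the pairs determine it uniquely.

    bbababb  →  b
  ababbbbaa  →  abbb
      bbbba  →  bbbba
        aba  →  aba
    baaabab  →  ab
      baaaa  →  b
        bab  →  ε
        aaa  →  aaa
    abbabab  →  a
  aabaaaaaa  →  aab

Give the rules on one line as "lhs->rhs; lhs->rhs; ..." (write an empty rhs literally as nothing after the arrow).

baa->b; bab->

  | bbababb => babb => b
  | ababbbbaa => abbbaa => abbb
  | bbbba
  | aba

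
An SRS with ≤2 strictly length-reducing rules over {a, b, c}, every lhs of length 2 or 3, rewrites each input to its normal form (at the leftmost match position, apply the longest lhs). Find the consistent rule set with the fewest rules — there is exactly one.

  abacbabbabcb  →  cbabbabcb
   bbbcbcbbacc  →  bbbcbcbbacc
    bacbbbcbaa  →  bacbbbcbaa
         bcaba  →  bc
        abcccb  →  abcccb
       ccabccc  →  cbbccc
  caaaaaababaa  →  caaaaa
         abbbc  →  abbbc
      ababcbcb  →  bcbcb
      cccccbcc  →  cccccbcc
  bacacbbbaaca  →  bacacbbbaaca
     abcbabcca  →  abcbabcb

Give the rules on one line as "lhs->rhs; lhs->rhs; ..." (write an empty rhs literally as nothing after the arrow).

aba->; cca->cb

  | abacbabbabcb => cbabbabcb
  | bbbcbcbbacc
  | bacbbbcbaa
  | bcaba => bc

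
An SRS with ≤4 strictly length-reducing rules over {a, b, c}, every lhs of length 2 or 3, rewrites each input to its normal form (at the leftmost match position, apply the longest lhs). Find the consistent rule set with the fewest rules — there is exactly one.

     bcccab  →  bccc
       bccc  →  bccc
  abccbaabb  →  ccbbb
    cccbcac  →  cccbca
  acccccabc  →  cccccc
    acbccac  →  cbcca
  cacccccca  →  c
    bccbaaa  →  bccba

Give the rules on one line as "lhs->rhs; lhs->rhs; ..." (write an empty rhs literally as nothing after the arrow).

  | bcccab => bccc
  | bccc
  | abccbaabb => ccbaabb => ccbbb
  | cccbcac => cccbca

aa->; ab->; ac->c; cac->ca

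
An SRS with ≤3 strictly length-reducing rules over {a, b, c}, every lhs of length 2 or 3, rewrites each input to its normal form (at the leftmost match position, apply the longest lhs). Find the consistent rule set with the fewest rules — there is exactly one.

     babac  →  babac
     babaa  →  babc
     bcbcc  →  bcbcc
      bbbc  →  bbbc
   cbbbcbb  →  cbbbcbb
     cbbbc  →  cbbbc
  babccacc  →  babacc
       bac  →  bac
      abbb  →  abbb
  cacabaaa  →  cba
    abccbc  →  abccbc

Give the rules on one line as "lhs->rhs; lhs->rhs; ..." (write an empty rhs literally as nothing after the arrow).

aa->c; ca->a

  | babac
  | babaa => babc
  | bcbcc
  | bbbc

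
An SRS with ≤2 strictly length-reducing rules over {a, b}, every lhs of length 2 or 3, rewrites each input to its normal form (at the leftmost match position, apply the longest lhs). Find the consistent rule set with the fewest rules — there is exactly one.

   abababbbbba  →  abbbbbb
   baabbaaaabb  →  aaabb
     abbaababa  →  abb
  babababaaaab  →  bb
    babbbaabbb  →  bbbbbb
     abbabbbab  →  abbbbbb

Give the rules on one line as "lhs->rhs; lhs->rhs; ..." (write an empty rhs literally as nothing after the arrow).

  | abababbbbba => abbabbbbba => abbbbbbba => abbbbbb
  | baabbaaaabb => abbaaaabb => abaaabb => aaabb
  | abbaababa => abababa => abbaba => abbba => abb
  | babababaaaab => bbababaaaab => bbbabaaaab => bbbbaaaab => bbbaaab => bbaab => bab => bb

ba->; bab->bb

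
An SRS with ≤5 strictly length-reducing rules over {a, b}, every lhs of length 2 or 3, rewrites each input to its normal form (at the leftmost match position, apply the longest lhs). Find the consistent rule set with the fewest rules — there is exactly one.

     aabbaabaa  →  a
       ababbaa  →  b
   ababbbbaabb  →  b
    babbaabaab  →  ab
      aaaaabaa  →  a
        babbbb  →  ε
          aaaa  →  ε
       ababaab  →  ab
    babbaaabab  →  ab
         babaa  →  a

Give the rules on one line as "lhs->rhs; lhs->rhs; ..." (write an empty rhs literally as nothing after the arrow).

aa->a; aaa->b; ba->; bb->

  | aabbaabaa => abbaabaa => aaabaa => bbaa => aa => a
  | ababbaa => abbaa => aaa => b
  | ababbbbaabb => abbbbaabb => abbaabb => aaabb => bbb => b
  | babbaabaab => bbaabaab => aabaab => abaab => aab => ab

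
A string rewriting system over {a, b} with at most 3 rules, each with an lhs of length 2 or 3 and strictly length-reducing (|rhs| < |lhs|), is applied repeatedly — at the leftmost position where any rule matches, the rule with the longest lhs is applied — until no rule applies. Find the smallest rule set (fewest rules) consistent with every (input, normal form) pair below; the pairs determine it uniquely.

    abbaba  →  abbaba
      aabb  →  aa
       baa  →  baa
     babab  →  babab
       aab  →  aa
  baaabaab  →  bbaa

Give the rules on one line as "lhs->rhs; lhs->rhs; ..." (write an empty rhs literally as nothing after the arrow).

  | abbaba
  | aabb => aab => aa
  | baa
  | babab

aaa->; aab->aa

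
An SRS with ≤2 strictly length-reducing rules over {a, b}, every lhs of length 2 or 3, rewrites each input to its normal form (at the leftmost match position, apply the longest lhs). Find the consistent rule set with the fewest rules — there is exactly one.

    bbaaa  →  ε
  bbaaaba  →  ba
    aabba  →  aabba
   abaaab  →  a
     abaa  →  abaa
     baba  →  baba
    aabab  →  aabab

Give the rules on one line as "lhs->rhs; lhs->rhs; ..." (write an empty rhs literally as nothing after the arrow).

aaa->b; bbb->

  | bbaaa => bbb => ε
  | bbaaaba => bbbba => ba
  | aabba
  | abaaab => abbb => a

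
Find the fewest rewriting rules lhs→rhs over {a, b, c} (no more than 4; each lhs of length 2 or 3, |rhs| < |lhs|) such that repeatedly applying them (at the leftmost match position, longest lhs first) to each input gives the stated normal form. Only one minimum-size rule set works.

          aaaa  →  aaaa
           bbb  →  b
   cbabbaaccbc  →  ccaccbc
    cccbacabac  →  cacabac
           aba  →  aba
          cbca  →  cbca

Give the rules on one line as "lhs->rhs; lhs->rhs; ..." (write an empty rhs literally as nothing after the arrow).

  | aaaa
  | bbb => b
  | cbabbaaccbc => cbaaaccbc => ccaccbc
  | cccbacabac => cbbacabac => cacabac

baa->c; bb->; ccc->cb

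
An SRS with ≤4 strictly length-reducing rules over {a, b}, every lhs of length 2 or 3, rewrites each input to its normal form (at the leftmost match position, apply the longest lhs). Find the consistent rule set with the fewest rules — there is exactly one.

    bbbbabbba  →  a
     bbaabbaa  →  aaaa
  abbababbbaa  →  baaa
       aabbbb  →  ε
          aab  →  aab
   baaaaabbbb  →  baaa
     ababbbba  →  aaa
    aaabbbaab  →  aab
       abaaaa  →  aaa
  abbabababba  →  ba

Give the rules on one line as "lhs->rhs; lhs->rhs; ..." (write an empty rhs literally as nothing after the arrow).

  | bbbbabbba => bbaabbba => aaabbba => aaba => a
  | bbaabbaa => aaabbaa => aaaa
  | abbababbbaa => ababbbaa => bbbaa => baaa
  | aabbbb => abb => ε

aba->; abb->; bba->aa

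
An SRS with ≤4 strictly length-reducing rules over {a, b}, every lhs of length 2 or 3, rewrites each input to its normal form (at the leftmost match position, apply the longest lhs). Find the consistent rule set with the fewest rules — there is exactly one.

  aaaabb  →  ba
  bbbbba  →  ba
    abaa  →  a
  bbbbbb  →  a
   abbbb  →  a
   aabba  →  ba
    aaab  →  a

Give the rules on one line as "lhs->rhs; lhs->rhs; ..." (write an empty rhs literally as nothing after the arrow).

aa->a; ab->a; abb->ba; bb->a

  | aaaabb => aaabb => aabb => abb => ba
  | bbbbba => abbba => baba => baa => ba
  | abaa => aaa => aa => a
  | bbbbbb => abbbb => babb => bba => aa => a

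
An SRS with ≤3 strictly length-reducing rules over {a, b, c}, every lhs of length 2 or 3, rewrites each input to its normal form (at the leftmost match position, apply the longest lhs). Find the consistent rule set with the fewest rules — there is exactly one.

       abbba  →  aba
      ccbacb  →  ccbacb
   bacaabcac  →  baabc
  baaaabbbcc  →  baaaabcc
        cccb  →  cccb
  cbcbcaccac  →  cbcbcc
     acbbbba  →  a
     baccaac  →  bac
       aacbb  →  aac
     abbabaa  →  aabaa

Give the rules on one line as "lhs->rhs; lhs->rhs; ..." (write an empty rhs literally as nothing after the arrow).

  | abbba => aba
  | ccbacb
  | bacaabcac => baabcac => baabc
  | baaaabbbcc => baaaabcc

bb->; ca->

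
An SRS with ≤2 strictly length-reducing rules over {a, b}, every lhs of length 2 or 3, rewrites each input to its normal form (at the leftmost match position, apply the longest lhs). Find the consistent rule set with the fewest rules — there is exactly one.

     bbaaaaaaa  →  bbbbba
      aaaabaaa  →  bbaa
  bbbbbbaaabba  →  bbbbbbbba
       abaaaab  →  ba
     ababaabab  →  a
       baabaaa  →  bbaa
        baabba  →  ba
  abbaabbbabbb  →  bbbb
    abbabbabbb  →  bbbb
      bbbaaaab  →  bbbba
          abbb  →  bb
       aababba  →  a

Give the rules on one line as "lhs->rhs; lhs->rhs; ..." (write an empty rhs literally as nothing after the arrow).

  | bbaaaaaaa => bbbaaaaa => bbbbaaa => bbbbba
  | aaaabaaa => baabaaa => baaaa => bbaa
  | bbbbbbaaabba => bbbbbbbabba => bbbbbbbba
  | abaaaab => aaaab => baab => ba

aaa->ba; ab->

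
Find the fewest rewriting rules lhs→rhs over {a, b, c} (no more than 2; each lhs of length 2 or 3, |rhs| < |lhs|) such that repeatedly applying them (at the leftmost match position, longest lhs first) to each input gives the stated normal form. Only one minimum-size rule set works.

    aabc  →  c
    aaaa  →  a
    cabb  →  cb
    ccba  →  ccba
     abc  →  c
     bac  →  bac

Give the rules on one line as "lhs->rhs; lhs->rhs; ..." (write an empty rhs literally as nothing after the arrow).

aa->a; ab->

  | aabc => abc => c
  | aaaa => aaa => aa => a
  | cabb => cb
  | ccba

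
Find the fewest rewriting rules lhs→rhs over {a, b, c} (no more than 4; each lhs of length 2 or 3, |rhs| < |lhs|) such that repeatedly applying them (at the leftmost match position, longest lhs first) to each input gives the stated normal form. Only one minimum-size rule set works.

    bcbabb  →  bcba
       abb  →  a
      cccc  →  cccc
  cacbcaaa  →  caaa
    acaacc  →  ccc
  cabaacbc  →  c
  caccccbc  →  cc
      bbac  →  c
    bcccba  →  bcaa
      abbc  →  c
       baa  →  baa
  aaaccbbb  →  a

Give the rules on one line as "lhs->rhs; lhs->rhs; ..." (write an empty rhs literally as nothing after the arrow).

  | bcbabb => bcbab => bcba
  | abb => ab => a
  | cccc
  | cacbcaaa => ccbcaaa => bbcaaa => acaaa => caaa

ab->a; ac->c; bb->a; ccb->bb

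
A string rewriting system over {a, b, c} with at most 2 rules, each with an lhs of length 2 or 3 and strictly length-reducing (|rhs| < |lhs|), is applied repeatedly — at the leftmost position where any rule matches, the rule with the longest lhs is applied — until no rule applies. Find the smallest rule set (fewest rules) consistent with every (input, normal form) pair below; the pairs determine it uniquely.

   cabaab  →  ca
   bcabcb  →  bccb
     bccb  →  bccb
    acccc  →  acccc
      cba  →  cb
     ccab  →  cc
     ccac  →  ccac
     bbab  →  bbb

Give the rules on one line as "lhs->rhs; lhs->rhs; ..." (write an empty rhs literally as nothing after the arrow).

  | cabaab => caab => ca
  | bcabcb => bccb
  | bccb
  | acccc

ab->; ba->b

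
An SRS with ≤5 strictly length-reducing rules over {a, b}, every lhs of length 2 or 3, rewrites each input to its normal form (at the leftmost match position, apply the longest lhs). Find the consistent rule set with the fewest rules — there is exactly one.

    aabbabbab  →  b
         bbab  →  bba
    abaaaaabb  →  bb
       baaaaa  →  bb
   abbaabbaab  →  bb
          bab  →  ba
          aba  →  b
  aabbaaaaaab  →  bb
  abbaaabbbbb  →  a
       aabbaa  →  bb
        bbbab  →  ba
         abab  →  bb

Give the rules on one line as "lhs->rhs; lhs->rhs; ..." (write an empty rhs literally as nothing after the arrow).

  | aabbabbab => bbbabbab => babbab => babab => baab => bbb => b
  | bbab => bba
  | abaaaaabb => aaaaaabb => aaabb => bb
  | baaaaa => baa => bb

aa->b; aaa->; ab->a; bbb->b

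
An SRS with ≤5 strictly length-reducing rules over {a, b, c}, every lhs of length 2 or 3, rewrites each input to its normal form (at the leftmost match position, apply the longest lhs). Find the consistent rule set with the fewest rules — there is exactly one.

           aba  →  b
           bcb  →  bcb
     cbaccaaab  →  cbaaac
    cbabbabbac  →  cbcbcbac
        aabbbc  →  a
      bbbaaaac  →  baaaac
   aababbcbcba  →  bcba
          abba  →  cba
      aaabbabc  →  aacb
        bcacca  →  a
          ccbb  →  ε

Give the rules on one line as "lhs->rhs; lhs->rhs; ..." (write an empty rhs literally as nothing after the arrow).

  | aba => ca => b
  | bcb
  | cbaccaaab => cbaaaab => cbaaac
  | cbabbabbac => cbcbabbac => cbcbcbac

ab->c; bb->; ca->b; cc->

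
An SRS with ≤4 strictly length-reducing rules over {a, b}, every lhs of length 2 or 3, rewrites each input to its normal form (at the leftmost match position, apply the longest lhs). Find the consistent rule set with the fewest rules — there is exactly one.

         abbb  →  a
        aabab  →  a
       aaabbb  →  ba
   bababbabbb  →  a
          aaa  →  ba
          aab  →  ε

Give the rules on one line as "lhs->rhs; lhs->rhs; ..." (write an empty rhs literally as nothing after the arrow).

  | abbb => abb => ab => a
  | aabab => bbab => ab => a
  | aaabbb => babbb => babb => bab => ba
  | bababbabbb => baabbabbb => bbbbabbb => bbabbb => abbb => abb => ab => a

aa->b; ab->a; bb->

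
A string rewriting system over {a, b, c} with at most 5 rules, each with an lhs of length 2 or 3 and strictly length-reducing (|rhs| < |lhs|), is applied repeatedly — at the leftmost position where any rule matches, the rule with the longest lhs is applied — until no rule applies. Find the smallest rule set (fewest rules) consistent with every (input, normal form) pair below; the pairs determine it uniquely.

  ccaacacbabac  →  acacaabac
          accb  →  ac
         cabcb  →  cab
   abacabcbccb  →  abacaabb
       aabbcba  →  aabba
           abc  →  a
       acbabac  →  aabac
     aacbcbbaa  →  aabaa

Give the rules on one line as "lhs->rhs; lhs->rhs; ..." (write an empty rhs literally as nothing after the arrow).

  | ccaacacbabac => acacacbabac => acacaabac
  | accb => ac
  | cabcb => cab
  | abacabcbccb => abacabccb => abacaabb

bc->; bcc->ab; cb->; cca->ac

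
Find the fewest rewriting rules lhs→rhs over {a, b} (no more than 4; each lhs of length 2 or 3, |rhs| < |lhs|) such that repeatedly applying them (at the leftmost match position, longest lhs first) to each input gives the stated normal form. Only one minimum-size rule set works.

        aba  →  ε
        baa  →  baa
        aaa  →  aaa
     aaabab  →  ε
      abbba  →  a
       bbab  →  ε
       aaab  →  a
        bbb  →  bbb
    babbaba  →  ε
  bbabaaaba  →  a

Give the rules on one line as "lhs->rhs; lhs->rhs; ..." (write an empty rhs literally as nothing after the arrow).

  | aba => ε
  | baa
  | aaa
  | aaabab => aab => ε

aab->; ab->; aba->; bba->a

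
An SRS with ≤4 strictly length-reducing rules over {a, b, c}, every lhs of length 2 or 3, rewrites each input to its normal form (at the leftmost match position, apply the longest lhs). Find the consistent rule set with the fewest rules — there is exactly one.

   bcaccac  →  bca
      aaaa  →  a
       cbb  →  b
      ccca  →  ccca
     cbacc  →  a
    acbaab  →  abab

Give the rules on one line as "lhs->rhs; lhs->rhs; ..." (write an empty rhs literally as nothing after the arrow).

aa->a; ac->a; cb->

  | bcaccac => bcacac => bcaac => bcac => bca
  | aaaa => aaa => aa => a
  | cbb => b
  | ccca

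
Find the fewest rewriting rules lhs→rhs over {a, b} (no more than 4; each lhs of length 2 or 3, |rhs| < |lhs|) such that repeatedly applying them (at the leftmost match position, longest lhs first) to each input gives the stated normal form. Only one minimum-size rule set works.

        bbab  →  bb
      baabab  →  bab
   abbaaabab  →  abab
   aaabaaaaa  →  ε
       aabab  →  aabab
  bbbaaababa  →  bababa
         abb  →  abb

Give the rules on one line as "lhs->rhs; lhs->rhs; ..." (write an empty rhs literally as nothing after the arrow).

  | bbab => bb
  | baabab => bab
  | abbaaabab => abaabab => abab
  | aaabaaaaa => baaaaa => aaa => ε

aaa->; baa->; bba->b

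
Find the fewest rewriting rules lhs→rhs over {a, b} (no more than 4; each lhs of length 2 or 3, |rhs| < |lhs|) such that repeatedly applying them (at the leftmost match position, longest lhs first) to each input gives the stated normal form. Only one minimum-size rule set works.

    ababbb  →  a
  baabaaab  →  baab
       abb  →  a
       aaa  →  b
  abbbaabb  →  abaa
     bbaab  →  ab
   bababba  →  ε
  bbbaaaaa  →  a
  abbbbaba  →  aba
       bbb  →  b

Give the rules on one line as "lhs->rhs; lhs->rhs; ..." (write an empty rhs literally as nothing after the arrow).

aaa->b; bab->bb; bb->; bba->

  | ababbb => abbbb => abb => a
  | baabaaab => baabbb => baab
  | abb => a
  | aaa => b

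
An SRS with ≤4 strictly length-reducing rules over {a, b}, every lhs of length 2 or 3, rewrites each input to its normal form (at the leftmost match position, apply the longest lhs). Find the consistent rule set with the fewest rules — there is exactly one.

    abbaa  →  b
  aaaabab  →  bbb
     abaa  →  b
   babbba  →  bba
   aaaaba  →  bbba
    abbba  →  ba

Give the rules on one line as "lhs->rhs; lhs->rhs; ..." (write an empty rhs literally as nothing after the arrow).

  | abbaa => aa => b
  | aaaabab => baabab => bbbab => bbb
  | abaa => aa => b
  | babbba => bba

aa->b; ab->; abb->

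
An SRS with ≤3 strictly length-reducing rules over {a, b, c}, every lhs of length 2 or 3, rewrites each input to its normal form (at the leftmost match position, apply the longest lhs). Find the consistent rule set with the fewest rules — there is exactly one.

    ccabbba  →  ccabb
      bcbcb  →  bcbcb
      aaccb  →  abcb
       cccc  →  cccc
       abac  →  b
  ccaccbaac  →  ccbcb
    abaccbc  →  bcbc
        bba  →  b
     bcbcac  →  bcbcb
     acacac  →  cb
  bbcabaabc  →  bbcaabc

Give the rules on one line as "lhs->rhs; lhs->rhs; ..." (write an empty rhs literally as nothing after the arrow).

  | ccabbba => ccabb
  | bcbcb
  | aaccb => abcb
  | cccc

ac->b; ba->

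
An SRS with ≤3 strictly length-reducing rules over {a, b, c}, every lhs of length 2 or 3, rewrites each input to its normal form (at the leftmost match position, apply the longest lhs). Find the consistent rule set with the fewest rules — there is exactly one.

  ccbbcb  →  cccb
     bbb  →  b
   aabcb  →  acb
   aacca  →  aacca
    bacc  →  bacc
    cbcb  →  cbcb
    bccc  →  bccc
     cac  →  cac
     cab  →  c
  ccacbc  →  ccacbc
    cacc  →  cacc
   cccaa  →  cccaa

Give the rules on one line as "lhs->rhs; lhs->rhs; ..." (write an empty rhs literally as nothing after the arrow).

ab->; bb->

  | ccbbcb => cccb
  | bbb => b
  | aabcb => acb
  | aacca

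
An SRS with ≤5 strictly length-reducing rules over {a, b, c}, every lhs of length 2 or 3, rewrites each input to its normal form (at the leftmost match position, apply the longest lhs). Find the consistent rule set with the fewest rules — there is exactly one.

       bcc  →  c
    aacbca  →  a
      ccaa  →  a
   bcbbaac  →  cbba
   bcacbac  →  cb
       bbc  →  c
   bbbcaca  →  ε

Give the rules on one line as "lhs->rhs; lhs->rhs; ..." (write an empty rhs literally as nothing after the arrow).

  | bcc => cc => c
  | aacbca => abca => aca => a
  | ccaa => caa => a
  | bcbbaac => cbbaac => cbba

ac->; bc->c; ca->; cc->c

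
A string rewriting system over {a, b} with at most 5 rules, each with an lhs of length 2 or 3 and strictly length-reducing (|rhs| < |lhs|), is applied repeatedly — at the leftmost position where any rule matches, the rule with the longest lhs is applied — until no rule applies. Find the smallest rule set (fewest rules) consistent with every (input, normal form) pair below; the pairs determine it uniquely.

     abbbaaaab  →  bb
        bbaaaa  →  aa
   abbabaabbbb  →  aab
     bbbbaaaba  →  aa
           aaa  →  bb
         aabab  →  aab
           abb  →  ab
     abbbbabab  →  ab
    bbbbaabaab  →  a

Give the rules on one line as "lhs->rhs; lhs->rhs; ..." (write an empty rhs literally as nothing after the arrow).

  | abbbaaaab => abbaaaab => abaaaab => aaaab => bbab => bb
  | bbaaaa => baaa => aa
  | abbabaabbbb => ababaabbbb => abaabbbb => aabbbb => aabbb => aabb => aab
  | bbbbaaaba => abaaaba => aaaba => bbba => aa

aaa->bb; abb->ab; ba->; bbb->a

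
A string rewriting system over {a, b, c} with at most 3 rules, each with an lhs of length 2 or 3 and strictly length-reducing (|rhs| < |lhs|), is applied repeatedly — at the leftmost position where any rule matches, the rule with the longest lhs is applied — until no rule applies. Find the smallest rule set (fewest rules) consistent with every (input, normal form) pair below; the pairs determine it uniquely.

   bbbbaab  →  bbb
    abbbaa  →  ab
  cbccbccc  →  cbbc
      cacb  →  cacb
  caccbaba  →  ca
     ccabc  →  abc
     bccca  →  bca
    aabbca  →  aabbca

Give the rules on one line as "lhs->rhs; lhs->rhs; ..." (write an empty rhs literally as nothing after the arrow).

ba->; cc->

  | bbbbaab => bbbab => bbb
  | abbbaa => abba => ab
  | cbccbccc => cbbccc => cbbc
  | cacb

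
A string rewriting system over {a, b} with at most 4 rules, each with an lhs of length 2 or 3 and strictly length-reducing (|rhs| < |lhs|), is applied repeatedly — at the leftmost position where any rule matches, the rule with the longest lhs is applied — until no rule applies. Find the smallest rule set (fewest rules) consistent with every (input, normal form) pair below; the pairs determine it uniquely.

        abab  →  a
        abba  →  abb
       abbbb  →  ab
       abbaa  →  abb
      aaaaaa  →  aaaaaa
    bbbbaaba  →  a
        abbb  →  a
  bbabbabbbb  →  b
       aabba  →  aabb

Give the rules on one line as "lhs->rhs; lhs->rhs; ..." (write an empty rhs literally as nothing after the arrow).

  | abab => a
  | abba => abb
  | abbbb => ab
  | abbaa => abba => abb

ba->b; bab->; bbb->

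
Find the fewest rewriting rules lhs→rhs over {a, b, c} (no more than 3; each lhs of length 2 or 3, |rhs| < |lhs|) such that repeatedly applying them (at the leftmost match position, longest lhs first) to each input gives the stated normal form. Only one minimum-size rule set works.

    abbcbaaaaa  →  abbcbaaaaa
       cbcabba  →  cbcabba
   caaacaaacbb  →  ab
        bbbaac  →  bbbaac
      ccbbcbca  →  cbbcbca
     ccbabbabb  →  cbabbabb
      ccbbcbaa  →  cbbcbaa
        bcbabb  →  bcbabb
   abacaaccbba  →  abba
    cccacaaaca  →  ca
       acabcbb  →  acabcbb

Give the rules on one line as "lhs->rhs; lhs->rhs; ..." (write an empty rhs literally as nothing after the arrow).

acb->; caa->; cc->c

  | abbcbaaaaa
  | cbcabba
  | caaacaaacbb => acaaacbb => aacbb => ab
  | bbbaac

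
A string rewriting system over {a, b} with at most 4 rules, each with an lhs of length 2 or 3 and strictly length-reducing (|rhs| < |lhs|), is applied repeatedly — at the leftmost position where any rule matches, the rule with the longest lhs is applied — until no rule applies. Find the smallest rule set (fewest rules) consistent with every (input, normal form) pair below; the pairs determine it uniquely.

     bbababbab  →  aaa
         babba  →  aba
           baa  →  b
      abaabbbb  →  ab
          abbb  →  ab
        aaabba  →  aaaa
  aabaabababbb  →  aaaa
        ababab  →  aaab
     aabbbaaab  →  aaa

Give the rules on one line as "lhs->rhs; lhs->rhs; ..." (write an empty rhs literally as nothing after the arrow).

  | bbababbab => ababbab => aabab => aaa
  | babba => aba
  | baa => b
  | abaabbbb => abbbbb => abbb => ab

baa->b; bab->a; bb->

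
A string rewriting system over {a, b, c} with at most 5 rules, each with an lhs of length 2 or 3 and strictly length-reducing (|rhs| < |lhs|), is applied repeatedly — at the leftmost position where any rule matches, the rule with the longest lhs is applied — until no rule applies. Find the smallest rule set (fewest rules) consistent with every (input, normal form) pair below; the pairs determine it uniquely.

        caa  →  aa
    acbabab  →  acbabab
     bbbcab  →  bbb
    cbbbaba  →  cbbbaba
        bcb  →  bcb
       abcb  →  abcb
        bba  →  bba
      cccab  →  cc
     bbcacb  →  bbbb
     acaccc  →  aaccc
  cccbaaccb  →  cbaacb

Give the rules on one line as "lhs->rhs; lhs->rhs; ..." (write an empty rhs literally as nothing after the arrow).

bac->bb; ca->a; cab->; ccb->cb

  | caa => aa
  | acbabab
  | bbbcab => bbb
  | cbbbaba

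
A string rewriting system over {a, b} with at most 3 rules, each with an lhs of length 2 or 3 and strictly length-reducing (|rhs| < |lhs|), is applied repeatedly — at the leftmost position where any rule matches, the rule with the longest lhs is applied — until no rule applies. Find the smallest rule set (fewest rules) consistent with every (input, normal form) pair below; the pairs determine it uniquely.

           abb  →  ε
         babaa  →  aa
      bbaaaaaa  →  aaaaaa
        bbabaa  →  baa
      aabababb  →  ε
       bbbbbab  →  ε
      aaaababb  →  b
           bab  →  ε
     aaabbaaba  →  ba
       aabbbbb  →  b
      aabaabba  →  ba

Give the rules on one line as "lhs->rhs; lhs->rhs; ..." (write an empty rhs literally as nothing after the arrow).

  | abb => bb => ε
  | babaa => bbaa => aa
  | bbaaaaaa => aaaaaa
  | bbabaa => abaa => baa

ab->b; bb->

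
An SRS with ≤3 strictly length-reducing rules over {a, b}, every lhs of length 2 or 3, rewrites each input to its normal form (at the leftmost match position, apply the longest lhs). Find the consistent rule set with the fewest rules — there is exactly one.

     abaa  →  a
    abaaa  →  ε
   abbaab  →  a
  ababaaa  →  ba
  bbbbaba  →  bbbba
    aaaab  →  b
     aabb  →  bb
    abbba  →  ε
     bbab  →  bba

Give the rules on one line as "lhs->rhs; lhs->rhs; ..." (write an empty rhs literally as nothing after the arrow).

  | abaa => aaa => a
  | abaaa => aaaa => aa => ε
  | abbaab => abaab => aaab => ab => a
  | ababaaa => aabaaa => baaa => baa => ba

aa->; ab->a; baa->ba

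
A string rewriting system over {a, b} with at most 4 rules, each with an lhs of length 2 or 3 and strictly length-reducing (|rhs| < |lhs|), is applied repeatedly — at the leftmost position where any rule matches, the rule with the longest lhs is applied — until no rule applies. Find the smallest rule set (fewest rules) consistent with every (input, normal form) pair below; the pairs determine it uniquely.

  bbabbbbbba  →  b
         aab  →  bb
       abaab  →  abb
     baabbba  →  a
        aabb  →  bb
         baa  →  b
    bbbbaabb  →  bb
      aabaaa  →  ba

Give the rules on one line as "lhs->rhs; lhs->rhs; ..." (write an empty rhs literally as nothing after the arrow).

  | bbabbbbbba => abbbbbba => abbbbba => abbbba => abbba => abba => aa => b
  | aab => bb
  | abaab => abb
  | baabbba => bbbba => bbba => bba => a

aa->b; baa->b; bba->a; bbb->bb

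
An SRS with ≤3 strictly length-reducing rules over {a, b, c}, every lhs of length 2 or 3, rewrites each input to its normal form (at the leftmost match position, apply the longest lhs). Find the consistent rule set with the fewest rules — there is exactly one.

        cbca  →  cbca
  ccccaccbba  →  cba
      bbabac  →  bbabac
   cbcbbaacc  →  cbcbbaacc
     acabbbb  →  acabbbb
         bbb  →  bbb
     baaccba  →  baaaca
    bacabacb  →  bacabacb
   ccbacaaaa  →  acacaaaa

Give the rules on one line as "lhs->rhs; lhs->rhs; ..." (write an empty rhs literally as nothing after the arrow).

cca->; ccb->ac

  | cbca
  | ccccaccbba => ccccbba => ccacba => cba
  | bbabac
  | cbcbbaacc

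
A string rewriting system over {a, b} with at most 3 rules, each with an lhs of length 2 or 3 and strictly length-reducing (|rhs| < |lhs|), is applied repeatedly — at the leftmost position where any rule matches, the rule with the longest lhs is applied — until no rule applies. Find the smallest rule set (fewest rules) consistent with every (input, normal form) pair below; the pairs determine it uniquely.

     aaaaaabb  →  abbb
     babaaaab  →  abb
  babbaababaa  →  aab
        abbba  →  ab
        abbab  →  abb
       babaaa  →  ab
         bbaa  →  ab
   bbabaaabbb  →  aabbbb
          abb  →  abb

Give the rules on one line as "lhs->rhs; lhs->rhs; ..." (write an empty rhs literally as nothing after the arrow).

aaa->ab; ba->b; bba->aa

  | aaaaaabb => abaaabb => abaabb => ababb => abbb
  | babaaaab => bbaaaab => aaaaab => abaab => abab => abb
  | babbaababaa => bbbaababaa => baaababaa => baababaa => bababaa => bbabaa => aabaa => aaba => aab
  | abbba => abaa => aba => ab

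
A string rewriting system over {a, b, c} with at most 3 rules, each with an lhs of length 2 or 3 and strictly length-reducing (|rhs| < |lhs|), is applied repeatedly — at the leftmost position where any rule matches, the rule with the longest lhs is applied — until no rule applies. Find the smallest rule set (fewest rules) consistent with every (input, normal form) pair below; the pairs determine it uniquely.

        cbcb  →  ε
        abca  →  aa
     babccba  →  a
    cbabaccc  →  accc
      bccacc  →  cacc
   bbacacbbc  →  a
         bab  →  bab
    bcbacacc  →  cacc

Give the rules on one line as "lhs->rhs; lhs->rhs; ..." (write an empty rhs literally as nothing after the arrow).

  | cbcb => cb => ε
  | abca => aa
  | babccba => bacba => cba => a
  | cbabaccc => abaccc => accc

bac->c; bc->; cb->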